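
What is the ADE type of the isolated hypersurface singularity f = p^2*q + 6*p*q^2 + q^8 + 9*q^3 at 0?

The Hessian of f at 0 has rank 0. Corank 2; j^3 = q*(p + 3*q)^2 has shape L^2 M (L != M), so D-series; mu = 9 gives D_9.

D9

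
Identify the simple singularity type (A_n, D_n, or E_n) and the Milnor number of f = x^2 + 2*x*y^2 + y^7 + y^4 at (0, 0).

The Hessian of f at 0 has rank 1. Corank 1: A-series; mu = 6 gives A_6.

Type A6, Milnor number mu = 6.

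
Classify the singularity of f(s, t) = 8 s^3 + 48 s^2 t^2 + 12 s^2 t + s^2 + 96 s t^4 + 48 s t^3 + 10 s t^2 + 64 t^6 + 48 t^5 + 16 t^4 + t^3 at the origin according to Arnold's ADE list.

A_{2}

The Hessian of f at 0 has rank 1. Corank 1: A-series; mu = 2 gives A_2.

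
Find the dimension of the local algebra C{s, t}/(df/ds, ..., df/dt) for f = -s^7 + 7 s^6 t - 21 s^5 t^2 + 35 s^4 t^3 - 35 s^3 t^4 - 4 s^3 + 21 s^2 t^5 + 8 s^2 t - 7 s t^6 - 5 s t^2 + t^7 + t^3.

8

The Hessian of f at 0 has rank 0. Corank 2; j^3 = -(s - t)*(2*s - t)^2 has shape L^2 M (L != M), so D-series; mu = 8 gives D_8.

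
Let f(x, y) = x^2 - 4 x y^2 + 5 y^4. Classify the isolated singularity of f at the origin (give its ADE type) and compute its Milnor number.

Type A_3, Milnor number mu = 3.

The Hessian of f at 0 has rank 1. Corank 1: A-series; mu = 3 gives A_3.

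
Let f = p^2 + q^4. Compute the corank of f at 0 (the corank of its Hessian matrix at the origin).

1

The Hessian at 0 is [[2, 0], [0, 0]] of rank 1; hence corank 1.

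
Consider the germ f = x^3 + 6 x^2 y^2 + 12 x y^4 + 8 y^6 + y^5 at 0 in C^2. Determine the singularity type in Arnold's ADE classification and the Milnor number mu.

Type E8, Milnor number mu = 8.

The Hessian of f at 0 is [[0, 0], [0, 0]] with rank 0, so corank 2. A Groebner basis of the Jacobian ideal J(f) in C{x,y} is {y^4, x^3, x^2/4 + x*y^2}; counting standard monomials gives mu = 8. Corank 2; j^3 = x^3 is a perfect cube, so E-series; the 5-jet and mu = 8 give E_8.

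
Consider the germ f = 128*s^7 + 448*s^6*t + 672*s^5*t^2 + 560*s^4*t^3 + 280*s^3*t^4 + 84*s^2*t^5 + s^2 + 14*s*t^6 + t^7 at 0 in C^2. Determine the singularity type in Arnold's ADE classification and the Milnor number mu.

The Hessian of f at 0 has rank 1. Corank 1: A-series; mu = 6 gives A_6.

Type A6, Milnor number mu = 6.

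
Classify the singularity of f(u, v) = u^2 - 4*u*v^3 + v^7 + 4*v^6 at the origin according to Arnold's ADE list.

The Hessian of f at 0 is [[2, 0], [0, 0]] with rank 1, so corank 1. A Groebner basis of the Jacobian ideal J(f) in C{u,v} is {-u/2 + v^3, u^2}; counting standard monomials gives mu = 6. Corank 1: A-series; mu = 6 gives A_6.

A_6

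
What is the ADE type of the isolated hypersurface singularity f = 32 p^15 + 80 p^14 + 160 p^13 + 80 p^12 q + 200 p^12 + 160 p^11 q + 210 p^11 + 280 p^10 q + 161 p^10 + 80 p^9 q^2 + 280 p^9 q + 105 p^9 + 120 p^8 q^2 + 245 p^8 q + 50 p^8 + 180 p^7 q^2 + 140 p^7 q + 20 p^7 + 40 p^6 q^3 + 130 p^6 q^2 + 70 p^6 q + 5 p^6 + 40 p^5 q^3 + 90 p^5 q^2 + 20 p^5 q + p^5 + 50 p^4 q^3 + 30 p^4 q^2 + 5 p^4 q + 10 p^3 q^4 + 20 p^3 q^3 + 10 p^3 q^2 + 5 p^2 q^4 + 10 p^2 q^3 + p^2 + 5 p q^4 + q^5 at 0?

The Hessian of f at 0 is [[2, 0], [0, 0]] with rank 1, so corank 1. A Groebner basis of the Jacobian ideal J(f) in C{p,q} is {q^4, p}; counting standard monomials gives mu = 4. Corank 1: A-series; mu = 4 gives A_4.

A_4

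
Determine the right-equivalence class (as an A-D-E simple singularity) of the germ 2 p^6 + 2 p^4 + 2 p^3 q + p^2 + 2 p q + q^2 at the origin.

The Hessian of f at 0 has rank 1. Corank 1: A-series; mu = 5 gives A_5.

A_5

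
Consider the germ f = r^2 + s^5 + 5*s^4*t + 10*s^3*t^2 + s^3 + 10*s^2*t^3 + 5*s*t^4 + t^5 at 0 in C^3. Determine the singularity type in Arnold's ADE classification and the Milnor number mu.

The Hessian of f at 0 has rank 1. Corank 2; j^3 = s^3 is a perfect cube, so E-series; the 5-jet and mu = 8 give E_8.

Type E_8, Milnor number mu = 8.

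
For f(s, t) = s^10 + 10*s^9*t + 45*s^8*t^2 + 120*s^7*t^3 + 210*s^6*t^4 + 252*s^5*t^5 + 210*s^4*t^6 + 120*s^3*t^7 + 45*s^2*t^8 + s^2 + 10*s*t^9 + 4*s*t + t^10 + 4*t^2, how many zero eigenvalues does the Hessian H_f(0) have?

1

The Hessian at 0 is [[2, 4], [4, 8]] of rank 1; hence corank 1.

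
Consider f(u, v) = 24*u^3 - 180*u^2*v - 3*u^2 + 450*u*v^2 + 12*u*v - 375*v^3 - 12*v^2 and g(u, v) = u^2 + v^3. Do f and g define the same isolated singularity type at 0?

The Hessian of f at 0 has rank 1. Corank 1: A-series; mu = 2 gives A_2. The Hessian of g at 0 has rank 1. Corank 1: A-series; mu = 2 gives A_2. Both have type A_2, hence right-equivalent.

Yes.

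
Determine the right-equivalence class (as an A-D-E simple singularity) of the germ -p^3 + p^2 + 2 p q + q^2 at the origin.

The Hessian of f at 0 has rank 1. Corank 1: A-series; mu = 2 gives A_2.

A_2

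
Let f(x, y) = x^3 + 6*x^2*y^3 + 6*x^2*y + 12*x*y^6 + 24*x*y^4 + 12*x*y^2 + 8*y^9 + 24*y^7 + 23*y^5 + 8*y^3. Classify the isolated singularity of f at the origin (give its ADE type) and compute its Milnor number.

The Hessian of f at 0 has rank 0. Corank 2; j^3 = (x + 2*y)^3 is a perfect cube, so E-series; the 5-jet and mu = 8 give E_8.

Type E8, Milnor number mu = 8.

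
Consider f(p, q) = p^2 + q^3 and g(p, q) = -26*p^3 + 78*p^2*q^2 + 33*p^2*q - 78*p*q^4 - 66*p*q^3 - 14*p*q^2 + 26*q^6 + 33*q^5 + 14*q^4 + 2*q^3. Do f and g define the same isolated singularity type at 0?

No.

The Hessian of f at 0 is [[2, 0], [0, 0]] with rank 1, so corank 1. A Groebner basis of the Jacobian ideal J(f) in C{p,q} is {q^2, p}; counting standard monomials gives mu = 2. Corank 1: A-series; mu = 2 gives A_2. The Hessian of g at 0 is [[0, 0], [0, 0]] with rank 0, so corank 2. A Groebner basis of the Jacobian ideal J(g) in C{p,q} is {q^3, p^2 - 2*q^2/3, p*q - q^2}; counting standard monomials gives mu = 4. Corank 2; j^3 = -(2*p - q)*(13*p^2 - 10*p*q + 2*q^2) splits into three distinct lines over C (the quadratic factor has nonzero discriminant), so D_4. f is A_2 but g is D_4, hence not right-equivalent.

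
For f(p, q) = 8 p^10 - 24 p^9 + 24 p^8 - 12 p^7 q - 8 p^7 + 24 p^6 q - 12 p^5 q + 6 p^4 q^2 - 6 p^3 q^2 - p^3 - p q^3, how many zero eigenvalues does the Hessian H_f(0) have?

The Hessian at 0 is [[0, 0], [0, 0]] of rank 0; hence corank 2.

2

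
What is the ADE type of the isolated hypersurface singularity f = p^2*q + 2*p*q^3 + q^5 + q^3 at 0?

The Hessian of f at 0 is [[0, 0], [0, 0]] with rank 0, so corank 2. A Groebner basis of the Jacobian ideal J(f) in C{p,q} is {q^3, p^2 + 3*q^2, p*q}; counting standard monomials gives mu = 4. Corank 2; j^3 = q*(p^2 + q^2) splits into three distinct lines over C (the quadratic factor has nonzero discriminant), so D_4.

D_4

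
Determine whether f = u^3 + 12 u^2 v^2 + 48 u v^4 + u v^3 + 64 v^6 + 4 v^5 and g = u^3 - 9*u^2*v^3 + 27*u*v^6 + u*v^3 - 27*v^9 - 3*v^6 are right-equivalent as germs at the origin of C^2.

Yes.

The Hessian of f at 0 is [[0, 0], [0, 0]] with rank 0, so corank 2. A Groebner basis of the Jacobian ideal J(f) in C{u,v} is {-u^2/16 + v^4 - v^3/48, u^3, u^2*v + u^2/48 + v^3/144, u^2/4 + u*v^2 + v^3/12}; counting standard monomials gives mu = 7. Corank 2; j^3 = u^3 is a perfect cube, so E-series; the 4-jet and mu = 7 give E_7. The Hessian of g at 0 is [[0, 0], [0, 0]] with rank 0, so corank 2. A Groebner basis of the Jacobian ideal J(g) in C{u,v} is {u^3, u*v^2, 3*u^2 + v^3}; counting standard monomials gives mu = 7. Corank 2; j^3 = u^3 is a perfect cube, so E-series; the 4-jet and mu = 7 give E_7. Both have type E_7, hence right-equivalent.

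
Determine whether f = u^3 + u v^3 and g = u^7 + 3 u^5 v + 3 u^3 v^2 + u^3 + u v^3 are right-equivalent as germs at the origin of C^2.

The Hessian of f at 0 has rank 0. Corank 2; j^3 = u^3 is a perfect cube, so E-series; the 4-jet and mu = 7 give E_7. The Hessian of g at 0 has rank 0. Corank 2; j^3 = u^3 is a perfect cube, so E-series; the 4-jet and mu = 7 give E_7. Both have type E_7, hence right-equivalent.

Yes.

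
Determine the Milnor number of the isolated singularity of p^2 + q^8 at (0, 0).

7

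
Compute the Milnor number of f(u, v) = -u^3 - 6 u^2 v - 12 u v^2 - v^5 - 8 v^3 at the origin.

The Hessian of f at 0 is [[0, 0], [0, 0]] with rank 0, so corank 2. A Groebner basis of the Jacobian ideal J(f) in C{u,v} is {v^4, u^2 + 4*u*v + 4*v^2}; counting standard monomials gives mu = 8. Corank 2; j^3 = -(u + 2*v)^3 is a perfect cube, so E-series; the 5-jet and mu = 8 give E_8.

8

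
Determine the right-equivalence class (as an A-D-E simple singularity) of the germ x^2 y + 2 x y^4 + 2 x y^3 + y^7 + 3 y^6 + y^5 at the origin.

D_{7}

The Hessian of f at 0 is [[0, 0], [0, 0]] with rank 0, so corank 2. A Groebner basis of the Jacobian ideal J(f) in C{x,y} is {x*y + y^4 + y^3, x^3, x^2*y + x^2/4 + x*y/4 + y^3/4, -x^2/4 + x*y^2 - 5*x*y/4 - 5*y^3/4}; counting standard monomials gives mu = 7. Corank 2; j^3 = x^2*y has shape L^2 M (L != M), so D-series; mu = 7 gives D_7.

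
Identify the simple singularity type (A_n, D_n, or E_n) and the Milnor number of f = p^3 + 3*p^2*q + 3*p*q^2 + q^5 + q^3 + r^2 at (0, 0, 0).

Type E_8, Milnor number mu = 8.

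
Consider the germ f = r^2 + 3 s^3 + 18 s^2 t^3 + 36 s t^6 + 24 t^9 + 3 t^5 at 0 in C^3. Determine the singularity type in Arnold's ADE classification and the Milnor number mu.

Type E8, Milnor number mu = 8.

The Hessian of f at 0 has rank 1. Corank 2; j^3 = 3*s^3 is a perfect cube, so E-series; the 5-jet and mu = 8 give E_8.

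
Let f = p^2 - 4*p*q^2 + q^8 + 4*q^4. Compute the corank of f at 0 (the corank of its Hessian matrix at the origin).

The Hessian at 0 is [[2, 0], [0, 0]] of rank 1; hence corank 1.

1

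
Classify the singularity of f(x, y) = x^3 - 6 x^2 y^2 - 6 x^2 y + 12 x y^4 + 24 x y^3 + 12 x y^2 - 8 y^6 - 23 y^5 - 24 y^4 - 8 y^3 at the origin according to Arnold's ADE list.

E_{8}

The Hessian of f at 0 has rank 0. Corank 2; j^3 = (x - 2*y)^3 is a perfect cube, so E-series; the 5-jet and mu = 8 give E_8.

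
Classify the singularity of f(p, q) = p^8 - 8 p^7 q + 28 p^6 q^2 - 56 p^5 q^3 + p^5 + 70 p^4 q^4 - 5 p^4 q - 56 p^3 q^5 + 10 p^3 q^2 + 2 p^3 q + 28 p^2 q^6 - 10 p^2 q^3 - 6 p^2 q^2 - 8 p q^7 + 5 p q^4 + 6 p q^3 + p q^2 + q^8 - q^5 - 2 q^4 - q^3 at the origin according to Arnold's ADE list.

The Hessian of f at 0 is [[0, 0], [0, 0]] with rank 0, so corank 2. A Groebner basis of the Jacobian ideal J(f) in C{p,q} is {p^2*q^2 - p^2*q/4 + p*q^2/2 + 3*q^3/4 - q^2/4, -p^2*q/8 + p*q^3 + p*q^2/4 - q^3/8 - q^2/8, q^4, p^3 - 3*p^2*q + 3*p*q^2 + p*q - q^3 - q^2}; counting standard monomials gives mu = 9. Corank 2; j^3 = q^2*(p - q) has shape L^2 M (L != M), so D-series; mu = 9 gives D_9.

D_9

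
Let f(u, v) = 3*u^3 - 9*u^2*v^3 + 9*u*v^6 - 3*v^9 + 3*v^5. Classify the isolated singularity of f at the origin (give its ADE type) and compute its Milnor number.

The Hessian of f at 0 is [[0, 0], [0, 0]] with rank 0, so corank 2. A Groebner basis of the Jacobian ideal J(f) in C{u,v} is {-u^2/2 + u*v^3, v^4, u^3, u^2*v}; counting standard monomials gives mu = 8. Corank 2; j^3 = 3*u^3 is a perfect cube, so E-series; the 5-jet and mu = 8 give E_8.

Type E8, Milnor number mu = 8.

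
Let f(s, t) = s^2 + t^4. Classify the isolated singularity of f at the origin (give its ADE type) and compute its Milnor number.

Type A_{3}, Milnor number mu = 3.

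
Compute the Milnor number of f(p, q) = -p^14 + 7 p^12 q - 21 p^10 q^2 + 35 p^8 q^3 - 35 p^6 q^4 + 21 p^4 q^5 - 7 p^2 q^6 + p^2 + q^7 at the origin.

The Hessian of f at 0 has rank 1. Corank 1: A-series; mu = 6 gives A_6.

6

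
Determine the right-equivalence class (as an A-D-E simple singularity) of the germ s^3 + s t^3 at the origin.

E_7

The Hessian of f at 0 is [[0, 0], [0, 0]] with rank 0, so corank 2. A Groebner basis of the Jacobian ideal J(f) in C{s,t} is {s^3, s*t^2, 3*s^2 + t^3}; counting standard monomials gives mu = 7. Corank 2; j^3 = s^3 is a perfect cube, so E-series; the 4-jet and mu = 7 give E_7.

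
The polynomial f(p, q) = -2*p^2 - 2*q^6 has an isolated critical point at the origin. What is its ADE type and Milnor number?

Type A5, Milnor number mu = 5.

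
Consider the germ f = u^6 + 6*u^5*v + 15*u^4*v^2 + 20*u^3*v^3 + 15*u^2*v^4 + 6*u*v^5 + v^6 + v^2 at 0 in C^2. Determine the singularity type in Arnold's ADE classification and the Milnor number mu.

Type A_5, Milnor number mu = 5.

The Hessian of f at 0 has rank 1. Corank 1: A-series; mu = 5 gives A_5.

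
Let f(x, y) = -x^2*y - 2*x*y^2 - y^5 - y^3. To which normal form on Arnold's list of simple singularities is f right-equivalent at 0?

D_6

The Hessian of f at 0 is [[0, 0], [0, 0]] with rank 0, so corank 2. A Groebner basis of the Jacobian ideal J(f) in C{x,y} is {x^2/5 + y^4 - y^2/5, x^3 + y^3, x*y + y^2}; counting standard monomials gives mu = 6. Corank 2; j^3 = -y*(x + y)^2 has shape L^2 M (L != M), so D-series; mu = 6 gives D_6.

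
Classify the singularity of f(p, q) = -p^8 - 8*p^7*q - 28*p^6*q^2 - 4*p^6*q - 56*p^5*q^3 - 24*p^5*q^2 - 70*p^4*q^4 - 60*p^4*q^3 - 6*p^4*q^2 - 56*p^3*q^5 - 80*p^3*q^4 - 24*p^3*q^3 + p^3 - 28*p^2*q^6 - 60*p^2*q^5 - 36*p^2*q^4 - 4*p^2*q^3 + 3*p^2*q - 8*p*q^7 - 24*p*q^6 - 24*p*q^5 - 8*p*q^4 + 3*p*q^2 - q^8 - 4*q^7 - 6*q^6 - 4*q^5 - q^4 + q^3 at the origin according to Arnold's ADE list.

E_6

The Hessian of f at 0 has rank 0. Corank 2; j^3 = (p + q)^3 is a perfect cube, so E-series; the 4-jet and mu = 6 give E_6.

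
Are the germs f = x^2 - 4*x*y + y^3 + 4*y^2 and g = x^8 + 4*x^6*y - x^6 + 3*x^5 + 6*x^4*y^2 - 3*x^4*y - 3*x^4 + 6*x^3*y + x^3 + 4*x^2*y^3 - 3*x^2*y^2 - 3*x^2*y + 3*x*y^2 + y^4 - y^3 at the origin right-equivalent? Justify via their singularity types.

The Hessian of f at 0 has rank 1. Corank 1: A-series; mu = 2 gives A_2. The Hessian of g at 0 has rank 0. Corank 2; j^3 = (x - y)^3 is a perfect cube, so E-series; the 4-jet and mu = 6 give E_6. f is A_2 but g is E_6, hence not right-equivalent.

No.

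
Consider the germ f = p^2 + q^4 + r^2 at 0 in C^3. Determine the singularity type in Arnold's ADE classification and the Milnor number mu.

Type A_3, Milnor number mu = 3.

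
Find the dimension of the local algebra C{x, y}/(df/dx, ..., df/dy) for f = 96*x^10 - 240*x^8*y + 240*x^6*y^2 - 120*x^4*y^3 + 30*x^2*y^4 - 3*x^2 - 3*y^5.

4

The Hessian of f at 0 is [[-6, 0], [0, 0]] with rank 1, so corank 1. A Groebner basis of the Jacobian ideal J(f) in C{x,y} is {y^4, x}; counting standard monomials gives mu = 4. Corank 1: A-series; mu = 4 gives A_4.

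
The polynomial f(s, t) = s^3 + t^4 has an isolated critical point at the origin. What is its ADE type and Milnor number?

Type E_{6}, Milnor number mu = 6.

The Hessian of f at 0 has rank 0. Corank 2; j^3 = s^3 is a perfect cube, so E-series; the 4-jet and mu = 6 give E_6.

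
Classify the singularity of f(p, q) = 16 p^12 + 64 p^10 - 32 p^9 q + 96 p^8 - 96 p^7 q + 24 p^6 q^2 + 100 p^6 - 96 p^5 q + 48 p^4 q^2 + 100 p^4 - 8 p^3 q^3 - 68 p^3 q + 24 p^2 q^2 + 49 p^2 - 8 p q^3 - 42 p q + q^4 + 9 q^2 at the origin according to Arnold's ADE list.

The Hessian of f at 0 is [[98, -42], [-42, 18]] with rank 1, so corank 1. A Groebner basis of the Jacobian ideal J(f) in C{p,q} is {q^3, p - 3*q/7}; counting standard monomials gives mu = 3. Corank 1: A-series; mu = 3 gives A_3.

A3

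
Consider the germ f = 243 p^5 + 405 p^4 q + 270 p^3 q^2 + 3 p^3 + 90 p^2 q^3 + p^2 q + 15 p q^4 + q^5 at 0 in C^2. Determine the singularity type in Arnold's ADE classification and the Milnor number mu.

Type D_6, Milnor number mu = 6.

The Hessian of f at 0 has rank 0. Corank 2; j^3 = p^2*(3*p + q) has shape L^2 M (L != M), so D-series; mu = 6 gives D_6.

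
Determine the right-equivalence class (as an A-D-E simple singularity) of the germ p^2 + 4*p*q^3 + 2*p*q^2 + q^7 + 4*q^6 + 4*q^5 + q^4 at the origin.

The Hessian of f at 0 has rank 1. Corank 1: A-series; mu = 6 gives A_6.

A6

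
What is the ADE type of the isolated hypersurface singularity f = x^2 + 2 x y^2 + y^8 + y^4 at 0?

A_{7}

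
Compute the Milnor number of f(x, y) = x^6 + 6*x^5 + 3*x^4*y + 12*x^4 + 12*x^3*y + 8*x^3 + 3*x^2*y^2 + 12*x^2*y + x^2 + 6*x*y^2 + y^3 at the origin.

The Hessian of f at 0 has rank 1. Corank 1: A-series; mu = 2 gives A_2.

2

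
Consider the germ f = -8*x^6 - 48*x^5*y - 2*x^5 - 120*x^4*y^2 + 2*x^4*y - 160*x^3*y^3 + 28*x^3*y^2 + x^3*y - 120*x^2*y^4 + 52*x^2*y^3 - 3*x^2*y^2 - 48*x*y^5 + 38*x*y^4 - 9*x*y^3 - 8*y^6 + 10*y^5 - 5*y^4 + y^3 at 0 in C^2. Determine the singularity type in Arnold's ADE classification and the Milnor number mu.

Type E_{7}, Milnor number mu = 7.

The Hessian of f at 0 has rank 0. Corank 2; j^3 = y^3 is a perfect cube, so E-series; the 4-jet and mu = 7 give E_7.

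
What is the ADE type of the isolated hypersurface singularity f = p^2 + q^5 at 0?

The Hessian of f at 0 has rank 1. Corank 1: A-series; mu = 4 gives A_4.

A4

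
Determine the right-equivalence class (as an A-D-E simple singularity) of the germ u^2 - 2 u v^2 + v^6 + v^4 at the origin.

A_{5}

The Hessian of f at 0 has rank 1. Corank 1: A-series; mu = 5 gives A_5.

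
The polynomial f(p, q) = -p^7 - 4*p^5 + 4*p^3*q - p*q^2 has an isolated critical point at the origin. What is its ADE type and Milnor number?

Type D8, Milnor number mu = 8.

The Hessian of f at 0 is [[0, 0], [0, 0]] with rank 0, so corank 2. A Groebner basis of the Jacobian ideal J(f) in C{p,q} is {p*q^3, q^4, p^3 - p*q/2, p^2*q - 7*q^3/16 - q^2/2}; counting standard monomials gives mu = 8. Corank 2; j^3 = -p*q^2 has shape L^2 M (L != M), so D-series; mu = 8 gives D_8.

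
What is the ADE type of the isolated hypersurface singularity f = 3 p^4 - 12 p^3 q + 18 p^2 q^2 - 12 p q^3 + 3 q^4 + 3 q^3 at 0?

E_{6}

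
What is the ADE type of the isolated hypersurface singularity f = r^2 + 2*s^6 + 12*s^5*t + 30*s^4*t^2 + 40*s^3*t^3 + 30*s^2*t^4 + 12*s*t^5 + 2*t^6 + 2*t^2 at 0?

The Hessian of f at 0 is [[0, 0, 0], [0, 4, 0], [0, 0, 2]] with rank 2, so corank 1. A Groebner basis of the Jacobian ideal J(f) in C{s,t,r} is {s^5, t, r}; counting standard monomials gives mu = 5. Corank 1: A-series; mu = 5 gives A_5.

A_5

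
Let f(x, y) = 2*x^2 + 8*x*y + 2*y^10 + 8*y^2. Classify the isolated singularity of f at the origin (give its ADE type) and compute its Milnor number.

The Hessian of f at 0 is [[4, 8], [8, 16]] with rank 1, so corank 1. A Groebner basis of the Jacobian ideal J(f) in C{x,y} is {y^9, x + 2*y}; counting standard monomials gives mu = 9. Corank 1: A-series; mu = 9 gives A_9.

Type A9, Milnor number mu = 9.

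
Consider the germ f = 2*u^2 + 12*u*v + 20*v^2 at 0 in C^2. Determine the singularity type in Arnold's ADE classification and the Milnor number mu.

The Hessian of f at 0 has rank 2. Corank 0: nondegenerate Morse point, so A_1.

Type A_{1}, Milnor number mu = 1.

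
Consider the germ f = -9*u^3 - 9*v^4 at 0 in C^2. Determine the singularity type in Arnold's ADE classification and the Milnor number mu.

The Hessian of f at 0 is [[0, 0], [0, 0]] with rank 0, so corank 2. A Groebner basis of the Jacobian ideal J(f) in C{u,v} is {v^3, u^2}; counting standard monomials gives mu = 6. Corank 2; j^3 = -9*u^3 is a perfect cube, so E-series; the 4-jet and mu = 6 give E_6.

Type E_6, Milnor number mu = 6.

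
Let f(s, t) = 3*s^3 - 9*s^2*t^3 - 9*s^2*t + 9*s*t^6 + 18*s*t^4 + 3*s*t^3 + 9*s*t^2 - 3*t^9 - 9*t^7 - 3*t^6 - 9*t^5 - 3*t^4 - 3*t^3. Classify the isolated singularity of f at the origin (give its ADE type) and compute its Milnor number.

Type E7, Milnor number mu = 7.

The Hessian of f at 0 is [[0, 0], [0, 0]] with rank 0, so corank 2. A Groebner basis of the Jacobian ideal J(f) in C{s,t} is {s^3 - 3*s^2*t - 6*s^2 + 12*s*t - 6*t^2, 3*s^2 + s*t^2 - 6*s*t + 3*t^2, 3*s^2 - 6*s*t + t^3 + 3*t^2}; counting standard monomials gives mu = 7. Corank 2; j^3 = 3*(s - t)^3 is a perfect cube, so E-series; the 4-jet and mu = 7 give E_7.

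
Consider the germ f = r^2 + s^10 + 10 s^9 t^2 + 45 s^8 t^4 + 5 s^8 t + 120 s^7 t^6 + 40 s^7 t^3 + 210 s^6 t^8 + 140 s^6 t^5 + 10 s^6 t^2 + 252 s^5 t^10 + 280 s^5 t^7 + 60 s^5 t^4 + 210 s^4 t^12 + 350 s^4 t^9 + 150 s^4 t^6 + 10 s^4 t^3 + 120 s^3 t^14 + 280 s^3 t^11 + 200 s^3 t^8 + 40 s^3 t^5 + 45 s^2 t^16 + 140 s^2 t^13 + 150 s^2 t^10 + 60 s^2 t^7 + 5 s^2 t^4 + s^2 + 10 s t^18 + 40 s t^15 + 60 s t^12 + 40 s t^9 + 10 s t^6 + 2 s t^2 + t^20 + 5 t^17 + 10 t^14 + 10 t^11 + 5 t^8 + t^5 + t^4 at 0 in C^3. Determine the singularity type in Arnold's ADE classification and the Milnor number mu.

Type A_4, Milnor number mu = 4.

The Hessian of f at 0 has rank 2. Corank 1: A-series; mu = 4 gives A_4.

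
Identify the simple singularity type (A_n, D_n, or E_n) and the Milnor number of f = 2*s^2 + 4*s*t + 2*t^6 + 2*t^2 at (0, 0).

Type A5, Milnor number mu = 5.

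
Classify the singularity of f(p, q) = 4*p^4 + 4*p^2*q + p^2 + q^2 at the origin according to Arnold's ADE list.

The Hessian of f at 0 has rank 2. Corank 0: nondegenerate Morse point, so A_1.

A_1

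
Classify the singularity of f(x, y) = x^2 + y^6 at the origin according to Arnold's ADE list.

The Hessian of f at 0 has rank 1. Corank 1: A-series; mu = 5 gives A_5.

A_{5}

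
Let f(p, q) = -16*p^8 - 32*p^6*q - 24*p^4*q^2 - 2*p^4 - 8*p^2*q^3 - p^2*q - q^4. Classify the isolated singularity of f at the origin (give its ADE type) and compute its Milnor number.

Type D_5, Milnor number mu = 5.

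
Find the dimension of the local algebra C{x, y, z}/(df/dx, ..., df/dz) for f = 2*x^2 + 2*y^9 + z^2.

The Hessian of f at 0 is [[4, 0, 0], [0, 0, 0], [0, 0, 2]] with rank 2, so corank 1. A Groebner basis of the Jacobian ideal J(f) in C{x,y,z} is {y^8, x, z}; counting standard monomials gives mu = 8. Corank 1: A-series; mu = 8 gives A_8.

8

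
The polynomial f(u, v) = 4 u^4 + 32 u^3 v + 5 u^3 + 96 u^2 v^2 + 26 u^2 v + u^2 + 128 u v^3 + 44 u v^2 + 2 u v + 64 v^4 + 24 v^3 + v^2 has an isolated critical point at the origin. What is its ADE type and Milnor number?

Type A_{2}, Milnor number mu = 2.

The Hessian of f at 0 has rank 1. Corank 1: A-series; mu = 2 gives A_2.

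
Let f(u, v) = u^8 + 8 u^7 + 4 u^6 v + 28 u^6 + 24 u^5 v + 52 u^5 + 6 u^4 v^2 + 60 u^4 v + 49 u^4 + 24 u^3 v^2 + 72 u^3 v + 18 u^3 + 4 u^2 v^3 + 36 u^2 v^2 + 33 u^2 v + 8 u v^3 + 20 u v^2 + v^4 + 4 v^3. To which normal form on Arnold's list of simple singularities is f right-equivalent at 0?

The Hessian of f at 0 is [[0, 0], [0, 0]] with rank 0, so corank 2. A Groebner basis of the Jacobian ideal J(f) in C{u,v} is {u*v^2 - 27*u*v/8 - 9*v^2/4, 81*u*v/16 + v^3 + 27*v^2/8, u^2 + 17*u*v/12 + v^2/2}; counting standard monomials gives mu = 5. Corank 2; j^3 = (2*u + v)*(3*u + 2*v)^2 has shape L^2 M (L != M), so D-series; mu = 5 gives D_5.

D_5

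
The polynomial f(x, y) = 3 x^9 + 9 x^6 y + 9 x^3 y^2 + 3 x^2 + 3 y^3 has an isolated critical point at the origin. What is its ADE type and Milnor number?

The Hessian of f at 0 is [[6, 0], [0, 0]] with rank 1, so corank 1. A Groebner basis of the Jacobian ideal J(f) in C{x,y} is {y^2, x}; counting standard monomials gives mu = 2. Corank 1: A-series; mu = 2 gives A_2.

Type A2, Milnor number mu = 2.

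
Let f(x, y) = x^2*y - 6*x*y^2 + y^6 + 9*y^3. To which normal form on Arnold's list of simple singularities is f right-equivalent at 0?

D_7

The Hessian of f at 0 has rank 0. Corank 2; j^3 = y*(x - 3*y)^2 has shape L^2 M (L != M), so D-series; mu = 7 gives D_7.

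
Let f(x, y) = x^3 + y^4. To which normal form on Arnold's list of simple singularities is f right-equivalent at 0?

E_6

The Hessian of f at 0 has rank 0. Corank 2; j^3 = x^3 is a perfect cube, so E-series; the 4-jet and mu = 6 give E_6.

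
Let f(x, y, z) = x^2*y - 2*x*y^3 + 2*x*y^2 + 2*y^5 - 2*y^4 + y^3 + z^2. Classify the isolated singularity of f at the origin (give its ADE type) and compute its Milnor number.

Type D_{6}, Milnor number mu = 6.

The Hessian of f at 0 has rank 1. Corank 2; j^3 = y*(x + y)^2 has shape L^2 M (L != M), so D-series; mu = 6 gives D_6.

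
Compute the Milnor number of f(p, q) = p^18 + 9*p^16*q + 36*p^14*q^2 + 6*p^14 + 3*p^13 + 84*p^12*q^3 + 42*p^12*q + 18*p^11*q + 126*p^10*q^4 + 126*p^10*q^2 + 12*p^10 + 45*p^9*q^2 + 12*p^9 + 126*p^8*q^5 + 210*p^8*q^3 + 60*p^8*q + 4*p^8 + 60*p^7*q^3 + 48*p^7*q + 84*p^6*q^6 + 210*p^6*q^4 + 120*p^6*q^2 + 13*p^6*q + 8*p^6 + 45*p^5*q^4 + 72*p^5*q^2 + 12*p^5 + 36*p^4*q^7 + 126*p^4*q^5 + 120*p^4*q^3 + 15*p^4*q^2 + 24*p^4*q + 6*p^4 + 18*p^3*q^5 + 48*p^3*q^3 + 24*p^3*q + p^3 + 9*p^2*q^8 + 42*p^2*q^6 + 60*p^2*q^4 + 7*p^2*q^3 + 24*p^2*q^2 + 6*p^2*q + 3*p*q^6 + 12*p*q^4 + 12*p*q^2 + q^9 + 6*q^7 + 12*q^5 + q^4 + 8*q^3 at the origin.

6

The Hessian of f at 0 has rank 0. Corank 2; j^3 = (p + 2*q)^3 is a perfect cube, so E-series; the 4-jet and mu = 6 give E_6.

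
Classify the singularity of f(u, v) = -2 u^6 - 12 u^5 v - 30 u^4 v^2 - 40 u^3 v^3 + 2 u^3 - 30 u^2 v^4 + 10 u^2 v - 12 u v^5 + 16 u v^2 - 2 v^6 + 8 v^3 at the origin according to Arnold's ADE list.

D_7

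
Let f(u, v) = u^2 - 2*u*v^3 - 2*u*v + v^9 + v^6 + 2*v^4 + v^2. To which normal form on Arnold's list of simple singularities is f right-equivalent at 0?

A_{8}

The Hessian of f at 0 is [[2, -2], [-2, 2]] with rank 1, so corank 1. A Groebner basis of the Jacobian ideal J(f) in C{u,v} is {u^2*v^2 - 2*u^2 + 3*u*v - v^2, u^3 - 3*u^2*v + 3*u*v^2 - u + v, -u + v^3 + v}; counting standard monomials gives mu = 8. Corank 1: A-series; mu = 8 gives A_8.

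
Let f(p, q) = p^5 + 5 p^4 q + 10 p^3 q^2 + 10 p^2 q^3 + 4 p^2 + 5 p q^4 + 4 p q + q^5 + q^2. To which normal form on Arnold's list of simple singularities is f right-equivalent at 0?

A4

The Hessian of f at 0 has rank 1. Corank 1: A-series; mu = 4 gives A_4.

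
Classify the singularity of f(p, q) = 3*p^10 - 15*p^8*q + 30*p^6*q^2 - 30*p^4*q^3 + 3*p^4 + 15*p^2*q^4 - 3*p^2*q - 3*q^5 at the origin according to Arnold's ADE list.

The Hessian of f at 0 has rank 0. Corank 2; j^3 = -3*p^2*q has shape L^2 M (L != M), so D-series; mu = 6 gives D_6.

D_{6}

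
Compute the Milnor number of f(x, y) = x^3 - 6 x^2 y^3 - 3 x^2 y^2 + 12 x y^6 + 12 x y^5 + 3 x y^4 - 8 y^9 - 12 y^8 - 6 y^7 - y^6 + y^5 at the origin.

The Hessian of f at 0 is [[0, 0], [0, 0]] with rank 0, so corank 2. A Groebner basis of the Jacobian ideal J(f) in C{x,y} is {-x^2/4 + x*y^3 + x*y^2/2, y^4, x^3, x^2*y - x^2/2 + x*y^2}; counting standard monomials gives mu = 8. Corank 2; j^3 = x^3 is a perfect cube, so E-series; the 5-jet and mu = 8 give E_8.

8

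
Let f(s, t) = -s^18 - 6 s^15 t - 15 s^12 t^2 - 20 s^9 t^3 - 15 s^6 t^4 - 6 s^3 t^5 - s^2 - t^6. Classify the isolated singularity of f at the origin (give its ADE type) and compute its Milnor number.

Type A_5, Milnor number mu = 5.

The Hessian of f at 0 has rank 1. Corank 1: A-series; mu = 5 gives A_5.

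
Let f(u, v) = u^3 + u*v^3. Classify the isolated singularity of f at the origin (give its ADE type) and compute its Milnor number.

The Hessian of f at 0 is [[0, 0], [0, 0]] with rank 0, so corank 2. A Groebner basis of the Jacobian ideal J(f) in C{u,v} is {u^3, u*v^2, 3*u^2 + v^3}; counting standard monomials gives mu = 7. Corank 2; j^3 = u^3 is a perfect cube, so E-series; the 4-jet and mu = 7 give E_7.

Type E_7, Milnor number mu = 7.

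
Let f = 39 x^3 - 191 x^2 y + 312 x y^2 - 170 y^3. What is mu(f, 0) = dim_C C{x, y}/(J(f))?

4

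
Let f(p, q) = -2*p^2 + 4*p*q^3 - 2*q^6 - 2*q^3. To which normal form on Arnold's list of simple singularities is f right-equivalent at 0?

A_2

The Hessian of f at 0 is [[-4, 0], [0, 0]] with rank 1, so corank 1. A Groebner basis of the Jacobian ideal J(f) in C{p,q} is {q^2, p}; counting standard monomials gives mu = 2. Corank 1: A-series; mu = 2 gives A_2.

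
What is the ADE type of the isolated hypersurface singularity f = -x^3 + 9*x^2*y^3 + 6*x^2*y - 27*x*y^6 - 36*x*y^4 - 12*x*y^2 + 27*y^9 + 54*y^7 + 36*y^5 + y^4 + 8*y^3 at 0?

E6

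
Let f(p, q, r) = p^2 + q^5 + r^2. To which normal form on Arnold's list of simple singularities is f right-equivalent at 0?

A_4

The Hessian of f at 0 has rank 2. Corank 1: A-series; mu = 4 gives A_4.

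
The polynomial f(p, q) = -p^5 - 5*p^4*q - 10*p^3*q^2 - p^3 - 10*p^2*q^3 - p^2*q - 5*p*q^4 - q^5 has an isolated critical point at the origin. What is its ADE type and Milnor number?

Type D_{6}, Milnor number mu = 6.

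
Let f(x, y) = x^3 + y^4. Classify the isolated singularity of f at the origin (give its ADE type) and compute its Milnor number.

Type E_{6}, Milnor number mu = 6.

The Hessian of f at 0 has rank 0. Corank 2; j^3 = x^3 is a perfect cube, so E-series; the 4-jet and mu = 6 give E_6.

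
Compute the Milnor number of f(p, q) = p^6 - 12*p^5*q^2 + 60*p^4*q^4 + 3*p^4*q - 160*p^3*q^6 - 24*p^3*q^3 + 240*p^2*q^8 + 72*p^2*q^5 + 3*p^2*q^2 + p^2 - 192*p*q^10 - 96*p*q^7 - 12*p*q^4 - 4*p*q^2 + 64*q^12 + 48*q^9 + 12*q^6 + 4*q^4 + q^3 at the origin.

The Hessian of f at 0 has rank 1. Corank 1: A-series; mu = 2 gives A_2.

2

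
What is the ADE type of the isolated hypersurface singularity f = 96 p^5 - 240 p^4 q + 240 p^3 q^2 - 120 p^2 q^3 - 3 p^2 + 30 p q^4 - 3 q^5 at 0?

The Hessian of f at 0 has rank 1. Corank 1: A-series; mu = 4 gives A_4.

A4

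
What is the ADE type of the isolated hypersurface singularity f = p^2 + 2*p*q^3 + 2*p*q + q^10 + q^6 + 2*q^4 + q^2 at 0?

A_9

The Hessian of f at 0 has rank 1. Corank 1: A-series; mu = 9 gives A_9.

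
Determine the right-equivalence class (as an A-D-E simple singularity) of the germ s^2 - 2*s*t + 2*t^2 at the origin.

A1

The Hessian of f at 0 is [[2, -2], [-2, 4]] with rank 2, so corank 0. A Groebner basis of the Jacobian ideal J(f) in C{s,t} is {s, t}; counting standard monomials gives mu = 1. Corank 0: nondegenerate Morse point, so A_1.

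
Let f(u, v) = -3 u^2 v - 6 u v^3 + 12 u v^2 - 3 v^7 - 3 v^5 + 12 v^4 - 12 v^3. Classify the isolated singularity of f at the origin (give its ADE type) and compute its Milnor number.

Type D8, Milnor number mu = 8.

The Hessian of f at 0 has rank 0. Corank 2; j^3 = -3*v*(u - 2*v)^2 has shape L^2 M (L != M), so D-series; mu = 8 gives D_8.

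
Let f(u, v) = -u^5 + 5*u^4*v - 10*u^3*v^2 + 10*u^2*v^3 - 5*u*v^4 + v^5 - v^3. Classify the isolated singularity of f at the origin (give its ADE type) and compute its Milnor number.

Type E8, Milnor number mu = 8.

The Hessian of f at 0 is [[0, 0], [0, 0]] with rank 0, so corank 2. A Groebner basis of the Jacobian ideal J(f) in C{u,v} is {u^4 - 4*u^3*v, v^2}; counting standard monomials gives mu = 8. Corank 2; j^3 = -v^3 is a perfect cube, so E-series; the 5-jet and mu = 8 give E_8.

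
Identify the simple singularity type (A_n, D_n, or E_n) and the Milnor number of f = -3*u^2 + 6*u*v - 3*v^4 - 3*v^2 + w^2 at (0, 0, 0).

Type A3, Milnor number mu = 3.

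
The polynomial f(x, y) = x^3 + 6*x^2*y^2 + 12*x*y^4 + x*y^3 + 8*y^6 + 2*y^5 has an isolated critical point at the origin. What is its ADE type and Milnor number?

The Hessian of f at 0 is [[0, 0], [0, 0]] with rank 0, so corank 2. A Groebner basis of the Jacobian ideal J(f) in C{x,y} is {-x^2/4 + y^4 - y^3/12, x^3, x^2*y + x^2/12 + y^3/36, x^2/2 + x*y^2 + y^3/6}; counting standard monomials gives mu = 7. Corank 2; j^3 = x^3 is a perfect cube, so E-series; the 4-jet and mu = 7 give E_7.

Type E_7, Milnor number mu = 7.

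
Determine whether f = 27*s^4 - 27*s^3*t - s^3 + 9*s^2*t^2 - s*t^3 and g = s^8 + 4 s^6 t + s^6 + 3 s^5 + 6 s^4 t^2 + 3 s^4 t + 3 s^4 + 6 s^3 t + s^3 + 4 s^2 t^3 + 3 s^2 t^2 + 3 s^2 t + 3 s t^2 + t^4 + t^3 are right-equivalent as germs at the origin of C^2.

The Hessian of f at 0 has rank 0. Corank 2; j^3 = -s^3 is a perfect cube, so E-series; the 4-jet and mu = 7 give E_7. The Hessian of g at 0 has rank 0. Corank 2; j^3 = (s + t)^3 is a perfect cube, so E-series; the 4-jet and mu = 6 give E_6. f is E_7 but g is E_6, hence not right-equivalent.

No.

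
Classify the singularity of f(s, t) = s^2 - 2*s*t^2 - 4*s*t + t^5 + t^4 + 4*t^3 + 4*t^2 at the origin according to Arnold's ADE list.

A4

The Hessian of f at 0 is [[2, -4], [-4, 8]] with rank 1, so corank 1. A Groebner basis of the Jacobian ideal J(f) in C{s,t} is {s^2 - 4*s*t + 4*s - 8*t, -s + t^2 + 2*t}; counting standard monomials gives mu = 4. Corank 1: A-series; mu = 4 gives A_4.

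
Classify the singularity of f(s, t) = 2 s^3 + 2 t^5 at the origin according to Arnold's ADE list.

E_8

The Hessian of f at 0 is [[0, 0], [0, 0]] with rank 0, so corank 2. A Groebner basis of the Jacobian ideal J(f) in C{s,t} is {t^4, s^2}; counting standard monomials gives mu = 8. Corank 2; j^3 = 2*s^3 is a perfect cube, so E-series; the 5-jet and mu = 8 give E_8.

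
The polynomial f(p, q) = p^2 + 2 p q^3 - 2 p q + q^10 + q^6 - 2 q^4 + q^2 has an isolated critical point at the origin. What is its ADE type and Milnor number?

The Hessian of f at 0 is [[2, -2], [-2, 2]] with rank 1, so corank 1. A Groebner basis of the Jacobian ideal J(f) in C{p,q} is {p^3 - 3*p^2*q + 3*p*q^2 + p - q, p + q^3 - q}; counting standard monomials gives mu = 9. Corank 1: A-series; mu = 9 gives A_9.

Type A9, Milnor number mu = 9.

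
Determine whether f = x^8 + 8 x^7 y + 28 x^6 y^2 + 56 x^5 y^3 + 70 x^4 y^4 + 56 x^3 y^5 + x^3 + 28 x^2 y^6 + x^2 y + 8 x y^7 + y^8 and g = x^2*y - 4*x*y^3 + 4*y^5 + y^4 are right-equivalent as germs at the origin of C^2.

No.

The Hessian of f at 0 is [[0, 0], [0, 0]] with rank 0, so corank 2. A Groebner basis of the Jacobian ideal J(f) in C{x,y} is {-x*y/8 + y^7, x*y^2, x^2 + x*y}; counting standard monomials gives mu = 9. Corank 2; j^3 = x^2*(x + y) has shape L^2 M (L != M), so D-series; mu = 9 gives D_9. The Hessian of g at 0 is [[0, 0], [0, 0]] with rank 0, so corank 2. A Groebner basis of the Jacobian ideal J(g) in C{x,y} is {x*y^2, -x*y/2 + y^3, x^2 + 2*x*y}; counting standard monomials gives mu = 5. Corank 2; j^3 = x^2*y has shape L^2 M (L != M), so D-series; mu = 5 gives D_5. f is D_9 but g is D_5, hence not right-equivalent.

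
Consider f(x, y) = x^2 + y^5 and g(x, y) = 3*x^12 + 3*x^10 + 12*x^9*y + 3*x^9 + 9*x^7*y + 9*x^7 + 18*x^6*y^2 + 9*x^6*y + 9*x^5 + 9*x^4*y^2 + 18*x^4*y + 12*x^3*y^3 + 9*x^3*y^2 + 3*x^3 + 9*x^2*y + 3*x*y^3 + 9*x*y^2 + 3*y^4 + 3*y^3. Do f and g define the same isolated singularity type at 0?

The Hessian of f at 0 has rank 1. Corank 1: A-series; mu = 4 gives A_4. The Hessian of g at 0 has rank 0. Corank 2; j^3 = 3*(x + y)^3 is a perfect cube, so E-series; the 4-jet and mu = 7 give E_7. f is A_4 but g is E_7, hence not right-equivalent.

No.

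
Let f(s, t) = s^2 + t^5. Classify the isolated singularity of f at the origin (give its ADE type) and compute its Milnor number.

Type A_4, Milnor number mu = 4.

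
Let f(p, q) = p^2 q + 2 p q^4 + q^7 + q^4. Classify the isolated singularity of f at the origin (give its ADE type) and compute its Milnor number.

Type D5, Milnor number mu = 5.

The Hessian of f at 0 has rank 0. Corank 2; j^3 = p^2*q has shape L^2 M (L != M), so D-series; mu = 5 gives D_5.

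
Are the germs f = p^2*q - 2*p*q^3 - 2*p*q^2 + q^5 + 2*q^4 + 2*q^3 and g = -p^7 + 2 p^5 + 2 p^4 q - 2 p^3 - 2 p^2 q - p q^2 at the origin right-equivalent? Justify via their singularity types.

The Hessian of f at 0 is [[0, 0], [0, 0]] with rank 0, so corank 2. A Groebner basis of the Jacobian ideal J(f) in C{p,q} is {q^3, p^2 + 2*q^2, p*q - q^2}; counting standard monomials gives mu = 4. Corank 2; j^3 = q*(p^2 - 2*p*q + 2*q^2) splits into three distinct lines over C (the quadratic factor has nonzero discriminant), so D_4. The Hessian of g at 0 is [[0, 0], [0, 0]] with rank 0, so corank 2. A Groebner basis of the Jacobian ideal J(g) in C{p,q} is {q^3, p^2 + q^2/2, p*q - q^2/2}; counting standard monomials gives mu = 4. Corank 2; j^3 = -p*(2*p^2 + 2*p*q + q^2) splits into three distinct lines over C (the quadratic factor has nonzero discriminant), so D_4. Both have type D_4, hence right-equivalent.

Yes.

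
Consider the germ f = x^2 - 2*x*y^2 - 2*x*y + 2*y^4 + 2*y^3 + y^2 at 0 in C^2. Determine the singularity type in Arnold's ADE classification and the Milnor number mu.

Type A_3, Milnor number mu = 3.

The Hessian of f at 0 has rank 1. Corank 1: A-series; mu = 3 gives A_3.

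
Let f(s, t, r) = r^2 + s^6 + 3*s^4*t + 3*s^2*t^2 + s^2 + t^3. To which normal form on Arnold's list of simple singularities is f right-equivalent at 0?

The Hessian of f at 0 has rank 2. Corank 1: A-series; mu = 2 gives A_2.

A2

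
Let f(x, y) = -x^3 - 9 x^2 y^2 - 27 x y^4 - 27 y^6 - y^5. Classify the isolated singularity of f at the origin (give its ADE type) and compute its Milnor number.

Type E_8, Milnor number mu = 8.

The Hessian of f at 0 has rank 0. Corank 2; j^3 = -x^3 is a perfect cube, so E-series; the 5-jet and mu = 8 give E_8.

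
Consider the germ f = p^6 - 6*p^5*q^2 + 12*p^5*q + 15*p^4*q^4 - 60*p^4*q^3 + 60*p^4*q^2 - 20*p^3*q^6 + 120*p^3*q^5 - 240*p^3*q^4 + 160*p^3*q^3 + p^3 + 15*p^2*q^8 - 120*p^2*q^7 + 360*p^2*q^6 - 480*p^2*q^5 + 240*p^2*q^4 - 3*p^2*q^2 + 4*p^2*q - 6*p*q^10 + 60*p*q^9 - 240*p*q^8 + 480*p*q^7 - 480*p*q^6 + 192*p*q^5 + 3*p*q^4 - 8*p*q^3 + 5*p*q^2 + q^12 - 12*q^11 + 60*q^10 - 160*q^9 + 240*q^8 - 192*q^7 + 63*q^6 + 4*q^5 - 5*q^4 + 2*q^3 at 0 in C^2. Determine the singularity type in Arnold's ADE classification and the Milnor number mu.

Type D7, Milnor number mu = 7.

The Hessian of f at 0 is [[0, 0], [0, 0]] with rank 0, so corank 2. A Groebner basis of the Jacobian ideal J(f) in C{p,q} is {-p^2 - 3*p*q + q^4 + q^3 - 2*q^2, p^3 - 3*p^2 - 17*p*q/2 + 7*q^3/2 - 11*q^2/2, p^2*q + 2*p^2 + 35*p*q/6 - 17*q^3/6 + 23*q^2/6, -p^2 + p*q^2 - 3*p*q + 2*q^3 - 2*q^2}; counting standard monomials gives mu = 7. Corank 2; j^3 = (p + q)^2*(p + 2*q) has shape L^2 M (L != M), so D-series; mu = 7 gives D_7.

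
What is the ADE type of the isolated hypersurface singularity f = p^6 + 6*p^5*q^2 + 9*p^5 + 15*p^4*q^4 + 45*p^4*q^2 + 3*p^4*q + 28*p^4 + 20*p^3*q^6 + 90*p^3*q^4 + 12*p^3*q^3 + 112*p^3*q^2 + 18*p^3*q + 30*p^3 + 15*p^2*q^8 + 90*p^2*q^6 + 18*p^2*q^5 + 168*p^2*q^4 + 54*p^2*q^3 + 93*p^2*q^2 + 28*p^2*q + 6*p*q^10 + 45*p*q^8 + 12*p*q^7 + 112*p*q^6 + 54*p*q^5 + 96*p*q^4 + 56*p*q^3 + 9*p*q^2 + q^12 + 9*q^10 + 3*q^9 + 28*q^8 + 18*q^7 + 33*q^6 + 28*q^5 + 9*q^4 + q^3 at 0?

The Hessian of f at 0 is [[0, 0], [0, 0]] with rank 0, so corank 2. A Groebner basis of the Jacobian ideal J(f) in C{p,q} is {q^3, p^2 - 3*q^2/26, p*q + 9*q^2/26}; counting standard monomials gives mu = 4. Corank 2; j^3 = (3*p + q)*(10*p^2 + 6*p*q + q^2) splits into three distinct lines over C (the quadratic factor has nonzero discriminant), so D_4.

D_4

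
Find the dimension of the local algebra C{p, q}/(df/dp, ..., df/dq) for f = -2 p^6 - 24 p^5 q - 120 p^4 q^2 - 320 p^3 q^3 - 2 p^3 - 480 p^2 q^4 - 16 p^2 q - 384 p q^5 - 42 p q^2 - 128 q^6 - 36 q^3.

The Hessian of f at 0 is [[0, 0], [0, 0]] with rank 0, so corank 2. A Groebner basis of the Jacobian ideal J(f) in C{p,q} is {-p*q/6 + q^5 - q^2/2, p*q^2 + 3*q^3, p^2 + 5*p*q + 6*q^2}; counting standard monomials gives mu = 7. Corank 2; j^3 = -2*(p + 2*q)*(p + 3*q)^2 has shape L^2 M (L != M), so D-series; mu = 7 gives D_7.

7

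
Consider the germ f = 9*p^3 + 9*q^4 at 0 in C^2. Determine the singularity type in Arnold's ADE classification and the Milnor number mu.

Type E_6, Milnor number mu = 6.

The Hessian of f at 0 is [[0, 0], [0, 0]] with rank 0, so corank 2. A Groebner basis of the Jacobian ideal J(f) in C{p,q} is {q^3, p^2}; counting standard monomials gives mu = 6. Corank 2; j^3 = 9*p^3 is a perfect cube, so E-series; the 4-jet and mu = 6 give E_6.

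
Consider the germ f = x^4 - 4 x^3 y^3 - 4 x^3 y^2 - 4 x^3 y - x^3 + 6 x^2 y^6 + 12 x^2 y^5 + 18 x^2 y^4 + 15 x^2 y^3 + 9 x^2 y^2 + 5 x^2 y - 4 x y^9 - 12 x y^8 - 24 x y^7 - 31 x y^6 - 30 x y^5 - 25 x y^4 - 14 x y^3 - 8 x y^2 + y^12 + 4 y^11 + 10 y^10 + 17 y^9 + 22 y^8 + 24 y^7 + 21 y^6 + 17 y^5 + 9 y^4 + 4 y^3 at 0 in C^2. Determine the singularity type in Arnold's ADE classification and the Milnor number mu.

The Hessian of f at 0 has rank 0. Corank 2; j^3 = -(x - 2*y)^2*(x - y) has shape L^2 M (L != M), so D-series; mu = 5 gives D_5.

Type D_5, Milnor number mu = 5.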